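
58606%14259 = 1570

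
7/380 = 7/380= 0.02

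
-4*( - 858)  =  3432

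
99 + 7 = 106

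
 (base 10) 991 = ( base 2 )1111011111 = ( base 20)29B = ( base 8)1737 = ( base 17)375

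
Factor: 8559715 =5^1*379^1*4517^1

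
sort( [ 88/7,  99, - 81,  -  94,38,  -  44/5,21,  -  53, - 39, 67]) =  [ - 94 ,-81, - 53, - 39 ,-44/5, 88/7, 21, 38, 67, 99 ] 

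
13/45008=13/45008 = 0.00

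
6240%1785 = 885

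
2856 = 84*34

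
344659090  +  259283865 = 603942955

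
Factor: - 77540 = -2^2*5^1*3877^1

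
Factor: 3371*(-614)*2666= -2^2*31^1*43^1*307^1*3371^1 = - 5518070804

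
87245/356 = 87245/356 = 245.07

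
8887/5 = 1777 + 2/5 =1777.40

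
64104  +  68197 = 132301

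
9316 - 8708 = 608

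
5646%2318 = 1010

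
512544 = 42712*12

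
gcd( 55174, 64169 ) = 7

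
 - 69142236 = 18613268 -87755504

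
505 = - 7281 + 7786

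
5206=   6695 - 1489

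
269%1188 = 269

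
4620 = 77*60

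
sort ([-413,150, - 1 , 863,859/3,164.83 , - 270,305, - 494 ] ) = [ - 494, - 413, - 270 , - 1, 150,  164.83,859/3,305,863]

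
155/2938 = 155/2938=0.05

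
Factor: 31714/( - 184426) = -11^( - 1)*83^( - 1)*157^1 =- 157/913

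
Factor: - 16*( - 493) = 7888=2^4* 17^1  *29^1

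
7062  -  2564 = 4498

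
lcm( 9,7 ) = 63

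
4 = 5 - 1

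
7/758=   7/758 =0.01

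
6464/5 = 6464/5 = 1292.80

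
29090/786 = 14545/393= 37.01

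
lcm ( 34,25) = 850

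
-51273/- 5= 10254  +  3/5 = 10254.60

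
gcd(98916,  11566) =2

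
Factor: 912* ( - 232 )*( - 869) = 2^7*3^1 *11^1*19^1*29^1*79^1  =  183866496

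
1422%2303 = 1422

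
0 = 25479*0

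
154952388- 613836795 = -458884407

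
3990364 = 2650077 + 1340287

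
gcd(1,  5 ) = 1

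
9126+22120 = 31246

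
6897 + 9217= 16114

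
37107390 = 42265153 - 5157763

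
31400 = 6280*5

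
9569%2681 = 1526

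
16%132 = 16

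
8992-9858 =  - 866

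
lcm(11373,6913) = 352563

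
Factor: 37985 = 5^1*71^1 * 107^1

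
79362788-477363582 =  - 398000794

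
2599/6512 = 2599/6512 = 0.40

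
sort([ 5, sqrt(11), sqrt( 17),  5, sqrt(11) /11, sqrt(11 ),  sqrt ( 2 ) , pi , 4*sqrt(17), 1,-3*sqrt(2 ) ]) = [ - 3 * sqrt( 2 ), sqrt( 11 )/11,1,sqrt(2 ),pi, sqrt( 11 ), sqrt(11),  sqrt (17),5, 5, 4*sqrt( 17)]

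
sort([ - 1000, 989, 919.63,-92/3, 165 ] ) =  [ - 1000 ,  -  92/3, 165,919.63,989]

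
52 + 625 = 677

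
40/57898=20/28949 = 0.00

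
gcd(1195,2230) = 5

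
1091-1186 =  - 95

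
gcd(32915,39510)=5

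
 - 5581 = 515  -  6096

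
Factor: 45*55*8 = 19800 = 2^3*3^2*5^2*11^1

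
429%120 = 69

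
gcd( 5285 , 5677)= 7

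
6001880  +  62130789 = 68132669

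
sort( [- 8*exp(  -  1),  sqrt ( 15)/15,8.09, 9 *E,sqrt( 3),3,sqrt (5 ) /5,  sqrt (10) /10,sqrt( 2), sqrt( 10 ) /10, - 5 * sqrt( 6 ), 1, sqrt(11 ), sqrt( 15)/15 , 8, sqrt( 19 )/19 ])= [  -  5*sqrt (6), - 8*exp ( - 1), sqrt(19)/19, sqrt( 15 ) /15,sqrt( 15)/15, sqrt( 10 ) /10,sqrt (10 )/10, sqrt(5 )/5, 1, sqrt (2 ), sqrt (3 ), 3, sqrt ( 11 ),8, 8.09 , 9*E ]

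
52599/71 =740+59/71  =  740.83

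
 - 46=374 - 420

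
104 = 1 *104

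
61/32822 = 61/32822 = 0.00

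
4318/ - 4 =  - 1080 + 1/2 = - 1079.50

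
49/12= 49/12 = 4.08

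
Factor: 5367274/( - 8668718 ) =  - 2683637/4334359 = - 11^1 * 17^1*113^1*127^1*4334359^ ( - 1)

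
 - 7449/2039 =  - 4 + 707/2039= - 3.65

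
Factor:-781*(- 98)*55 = 4209590=2^1*5^1*7^2*11^2*71^1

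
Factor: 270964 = 2^2*67741^1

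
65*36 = 2340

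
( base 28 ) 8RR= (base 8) 15617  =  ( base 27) 9i8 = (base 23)d7h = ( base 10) 7055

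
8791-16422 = -7631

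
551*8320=4584320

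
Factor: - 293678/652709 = -2^1*7^1*11^1*239^(-1 )*1907^1*2731^(-1)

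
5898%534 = 24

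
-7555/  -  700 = 1511/140 = 10.79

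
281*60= 16860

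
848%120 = 8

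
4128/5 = 825  +  3/5 = 825.60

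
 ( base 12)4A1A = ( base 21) ikg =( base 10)8374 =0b10000010110110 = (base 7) 33262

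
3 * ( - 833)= - 2499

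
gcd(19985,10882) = 1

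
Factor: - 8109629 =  - 11^1 *17^2*2551^1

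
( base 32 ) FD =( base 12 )351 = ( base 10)493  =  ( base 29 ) H0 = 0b111101101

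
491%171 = 149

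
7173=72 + 7101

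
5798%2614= 570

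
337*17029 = 5738773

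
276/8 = 34 + 1/2 = 34.50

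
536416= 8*67052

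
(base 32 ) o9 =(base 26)13N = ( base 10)777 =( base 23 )1ai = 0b1100001001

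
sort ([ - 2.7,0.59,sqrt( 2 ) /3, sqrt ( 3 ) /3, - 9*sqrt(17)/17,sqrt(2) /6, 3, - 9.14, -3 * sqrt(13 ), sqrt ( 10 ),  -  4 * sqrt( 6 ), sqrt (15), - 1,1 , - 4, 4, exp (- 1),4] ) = [ - 3 * sqrt(13 ), - 4*sqrt( 6),-9.14, - 4, - 2.7,  -  9*sqrt( 17)/17, - 1 , sqrt (2)/6, exp( - 1 ), sqrt( 2 ) /3,sqrt( 3 ) /3, 0.59,1, 3,sqrt(10), sqrt( 15),4,4 ] 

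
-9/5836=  - 1 + 5827/5836 = -0.00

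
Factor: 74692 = 2^2  *  71^1*263^1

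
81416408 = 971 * 83848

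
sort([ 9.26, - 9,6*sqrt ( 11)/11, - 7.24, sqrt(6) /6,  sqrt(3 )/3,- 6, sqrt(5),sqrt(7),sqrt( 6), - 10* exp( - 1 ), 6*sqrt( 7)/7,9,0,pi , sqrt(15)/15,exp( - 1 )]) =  [ - 9, - 7.24, - 6, - 10 * exp( - 1), 0,  sqrt(15)/15,exp (- 1),sqrt(6)/6,sqrt(3)/3,6*sqrt(11)/11,sqrt(5),6 * sqrt( 7) /7, sqrt( 6),  sqrt(7 ),pi,  9,9.26] 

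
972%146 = 96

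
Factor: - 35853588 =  - 2^2*3^2  *  109^1*9137^1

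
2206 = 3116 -910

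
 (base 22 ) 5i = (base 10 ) 128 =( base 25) 53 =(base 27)4K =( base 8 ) 200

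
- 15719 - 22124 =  - 37843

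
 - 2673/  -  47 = 56+41/47 = 56.87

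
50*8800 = 440000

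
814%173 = 122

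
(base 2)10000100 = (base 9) 156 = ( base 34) 3U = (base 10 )132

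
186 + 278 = 464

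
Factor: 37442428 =2^2 * 1549^1 * 6043^1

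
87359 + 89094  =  176453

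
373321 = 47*7943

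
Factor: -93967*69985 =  - 5^1*13997^1 * 93967^1= - 6576280495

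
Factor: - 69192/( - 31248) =31/14 = 2^( - 1 )*7^( - 1) * 31^1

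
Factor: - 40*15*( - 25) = 2^3*3^1*5^4 = 15000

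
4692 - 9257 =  - 4565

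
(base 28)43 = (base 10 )115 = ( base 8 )163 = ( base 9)137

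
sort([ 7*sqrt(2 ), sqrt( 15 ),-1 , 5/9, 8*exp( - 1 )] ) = [  -  1 , 5/9, 8*exp(- 1 ), sqrt( 15 ), 7*sqrt (2)]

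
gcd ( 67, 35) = 1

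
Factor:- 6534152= - 2^3*816769^1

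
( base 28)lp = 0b1001100101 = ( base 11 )508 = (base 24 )11D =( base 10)613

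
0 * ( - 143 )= 0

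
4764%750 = 264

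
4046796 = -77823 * ( - 52 ) 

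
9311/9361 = 9311/9361 = 0.99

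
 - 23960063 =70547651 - 94507714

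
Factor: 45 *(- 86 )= - 2^1*3^2*5^1*43^1=- 3870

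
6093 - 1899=4194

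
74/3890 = 37/1945 = 0.02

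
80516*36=2898576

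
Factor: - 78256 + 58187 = -7^1*47^1 * 61^1 = - 20069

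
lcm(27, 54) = 54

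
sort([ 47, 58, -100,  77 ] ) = [ - 100,47, 58,77]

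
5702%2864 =2838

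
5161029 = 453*11393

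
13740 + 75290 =89030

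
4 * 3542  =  14168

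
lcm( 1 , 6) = 6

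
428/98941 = 428/98941 = 0.00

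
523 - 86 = 437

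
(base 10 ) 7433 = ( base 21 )ghk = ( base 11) 5648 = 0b1110100001001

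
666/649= 1 + 17/649 = 1.03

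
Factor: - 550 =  - 2^1*5^2  *  11^1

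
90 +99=189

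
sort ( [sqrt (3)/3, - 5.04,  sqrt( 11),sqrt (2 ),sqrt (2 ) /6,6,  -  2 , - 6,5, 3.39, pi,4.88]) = [ - 6, -5.04,  -  2, sqrt(2 ) /6, sqrt(3 ) /3,sqrt(2), pi,sqrt(11) , 3.39, 4.88,5, 6 ] 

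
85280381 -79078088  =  6202293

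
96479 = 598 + 95881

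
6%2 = 0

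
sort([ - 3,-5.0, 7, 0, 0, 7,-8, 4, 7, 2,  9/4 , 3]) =[ - 8, -5.0, - 3,0,0, 2,  9/4,  3,4,7,  7,  7]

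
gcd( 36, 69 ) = 3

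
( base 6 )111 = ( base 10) 43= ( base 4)223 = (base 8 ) 53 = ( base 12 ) 37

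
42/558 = 7/93 = 0.08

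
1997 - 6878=-4881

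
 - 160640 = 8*( - 20080)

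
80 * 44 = 3520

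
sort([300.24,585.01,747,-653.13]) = [ - 653.13,300.24,585.01,  747 ] 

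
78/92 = 39/46 = 0.85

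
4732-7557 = -2825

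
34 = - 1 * ( - 34 )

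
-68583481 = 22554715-91138196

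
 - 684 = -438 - 246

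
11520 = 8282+3238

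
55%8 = 7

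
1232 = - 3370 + 4602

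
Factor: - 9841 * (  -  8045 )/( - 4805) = -13^1 * 31^( - 2)*757^1*1609^1 = -15834169/961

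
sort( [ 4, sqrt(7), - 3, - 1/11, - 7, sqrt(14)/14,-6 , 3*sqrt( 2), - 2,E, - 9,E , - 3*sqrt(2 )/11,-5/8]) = [ - 9, - 7, - 6 , - 3, - 2, - 5/8, - 3*sqrt( 2)/11,  -  1/11, sqrt( 14 )/14,sqrt( 7), E, E,4,3*sqrt( 2 )]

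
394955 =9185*43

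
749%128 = 109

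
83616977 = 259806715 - 176189738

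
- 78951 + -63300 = -142251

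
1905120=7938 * 240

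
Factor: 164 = 2^2 * 41^1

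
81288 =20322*4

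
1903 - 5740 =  - 3837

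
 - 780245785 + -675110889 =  - 1455356674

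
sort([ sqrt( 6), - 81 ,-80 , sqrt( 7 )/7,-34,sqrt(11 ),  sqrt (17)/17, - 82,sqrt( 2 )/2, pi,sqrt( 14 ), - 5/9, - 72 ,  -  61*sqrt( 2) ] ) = [ - 61*sqrt( 2), - 82,  -  81,-80, - 72 , - 34, - 5/9, sqrt(17 )/17, sqrt( 7 )/7,sqrt( 2 )/2, sqrt( 6 ),pi, sqrt( 11 ),sqrt( 14)] 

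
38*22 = 836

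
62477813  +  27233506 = 89711319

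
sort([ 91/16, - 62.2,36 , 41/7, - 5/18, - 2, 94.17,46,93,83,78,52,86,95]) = [ - 62.2,  -  2, - 5/18,91/16,41/7,36,46,52,78,83,86,93,94.17,95]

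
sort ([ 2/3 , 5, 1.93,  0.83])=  [ 2/3, 0.83,1.93, 5 ] 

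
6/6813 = 2/2271 = 0.00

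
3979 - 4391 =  - 412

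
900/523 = 900/523 = 1.72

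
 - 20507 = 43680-64187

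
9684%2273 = 592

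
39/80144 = 39/80144 = 0.00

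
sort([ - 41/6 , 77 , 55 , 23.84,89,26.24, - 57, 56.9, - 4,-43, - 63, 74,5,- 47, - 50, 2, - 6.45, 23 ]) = [ - 63, - 57, - 50, - 47 ,- 43, - 41/6, - 6.45 , - 4,2,5,23,23.84 , 26.24,55,56.9, 74, 77, 89]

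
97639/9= 97639/9 = 10848.78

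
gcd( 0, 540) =540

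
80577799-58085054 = 22492745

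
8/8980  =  2/2245 = 0.00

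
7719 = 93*83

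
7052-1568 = 5484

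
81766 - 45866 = 35900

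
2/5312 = 1/2656 = 0.00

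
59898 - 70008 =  - 10110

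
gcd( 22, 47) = 1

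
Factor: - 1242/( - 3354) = 207/559 =3^2*13^( - 1 )*23^1*43^( -1 )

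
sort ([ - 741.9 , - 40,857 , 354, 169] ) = [-741.9, - 40, 169, 354,857 ] 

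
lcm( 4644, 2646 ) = 227556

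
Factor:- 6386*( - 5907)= 2^1*3^1*11^1*31^1*103^1 * 179^1= 37722102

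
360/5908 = 90/1477 = 0.06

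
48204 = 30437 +17767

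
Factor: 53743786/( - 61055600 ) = -2^(-3 )*5^ ( - 2 )*29^1*152639^( - 1 ) * 926617^1= - 26871893/30527800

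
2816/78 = 1408/39 = 36.10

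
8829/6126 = 1 + 901/2042 = 1.44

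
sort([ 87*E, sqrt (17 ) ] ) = [ sqrt (17),87*E] 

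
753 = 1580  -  827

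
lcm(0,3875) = 0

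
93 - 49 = 44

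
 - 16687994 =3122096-19810090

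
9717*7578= 73635426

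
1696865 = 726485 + 970380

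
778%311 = 156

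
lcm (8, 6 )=24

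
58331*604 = 35231924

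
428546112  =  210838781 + 217707331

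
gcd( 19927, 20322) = 1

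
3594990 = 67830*53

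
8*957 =7656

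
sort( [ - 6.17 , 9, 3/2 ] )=[ - 6.17, 3/2, 9] 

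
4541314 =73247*62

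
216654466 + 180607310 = 397261776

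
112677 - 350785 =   -  238108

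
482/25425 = 482/25425  =  0.02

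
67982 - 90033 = -22051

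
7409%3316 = 777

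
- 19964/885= - 23 + 391/885 = - 22.56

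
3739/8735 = 3739/8735 = 0.43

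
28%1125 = 28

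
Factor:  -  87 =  - 3^1*29^1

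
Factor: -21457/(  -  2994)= 43/6  =  2^(  -  1 )*3^( - 1)*43^1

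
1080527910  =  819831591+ 260696319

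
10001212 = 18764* 533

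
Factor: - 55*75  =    -  4125=- 3^1*5^3*11^1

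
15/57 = 5/19 = 0.26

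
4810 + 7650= 12460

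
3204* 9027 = 28922508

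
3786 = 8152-4366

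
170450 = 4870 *35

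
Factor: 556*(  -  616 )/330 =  - 2^4*3^(-1 )*5^(-1 )*7^1*139^1 = - 15568/15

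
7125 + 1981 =9106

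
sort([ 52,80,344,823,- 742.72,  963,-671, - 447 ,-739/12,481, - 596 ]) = [ - 742.72, - 671, -596 , - 447, - 739/12,  52,80,344, 481, 823,963 ]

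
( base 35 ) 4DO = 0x1503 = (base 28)6O3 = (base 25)8f4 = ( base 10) 5379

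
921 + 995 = 1916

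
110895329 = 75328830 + 35566499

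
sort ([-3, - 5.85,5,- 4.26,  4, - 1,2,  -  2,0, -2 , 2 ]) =[ - 5.85, - 4.26 ,  -  3, - 2, - 2,-1, 0, 2,2,4,5 ] 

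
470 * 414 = 194580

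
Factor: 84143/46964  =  2^( - 2 )*59^(-1)* 199^( - 1 )*84143^1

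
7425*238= 1767150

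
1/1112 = 1/1112 = 0.00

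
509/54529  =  509/54529 = 0.01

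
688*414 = 284832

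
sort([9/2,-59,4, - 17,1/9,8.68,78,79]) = [ - 59,- 17, 1/9,4 , 9/2 , 8.68,78,79 ] 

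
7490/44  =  170 + 5/22= 170.23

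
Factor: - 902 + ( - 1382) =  - 2284= - 2^2*571^1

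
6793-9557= -2764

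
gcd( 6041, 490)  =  7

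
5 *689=3445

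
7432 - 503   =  6929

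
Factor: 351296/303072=2^1* 3^( - 1)*7^( - 1) *41^(-1)*499^1 = 998/861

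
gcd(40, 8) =8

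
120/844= 30/211 = 0.14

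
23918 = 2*11959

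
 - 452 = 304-756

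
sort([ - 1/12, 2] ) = [ - 1/12, 2]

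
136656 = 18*7592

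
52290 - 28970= 23320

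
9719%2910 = 989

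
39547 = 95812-56265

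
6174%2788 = 598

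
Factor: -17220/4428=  - 3^( - 2 )*  5^1*7^1 = -35/9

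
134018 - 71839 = 62179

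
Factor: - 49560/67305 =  - 2^3*59^1*641^( - 1) = -  472/641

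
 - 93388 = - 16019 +-77369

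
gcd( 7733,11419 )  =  19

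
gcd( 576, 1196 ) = 4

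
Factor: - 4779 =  - 3^4 * 59^1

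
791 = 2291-1500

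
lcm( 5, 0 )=0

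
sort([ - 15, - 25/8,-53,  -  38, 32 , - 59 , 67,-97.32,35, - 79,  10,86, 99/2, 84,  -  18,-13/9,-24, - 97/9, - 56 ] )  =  [ - 97.32, - 79 , - 59, - 56,-53, - 38, - 24, - 18, - 15, - 97/9,-25/8, - 13/9,  10,32, 35,  99/2 , 67,84,86 ] 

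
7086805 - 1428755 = 5658050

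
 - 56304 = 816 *( - 69)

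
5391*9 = 48519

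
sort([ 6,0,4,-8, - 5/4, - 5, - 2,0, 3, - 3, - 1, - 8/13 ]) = [  -  8, - 5 , - 3, -2, - 5/4, - 1, - 8/13,0,0, 3,4,6]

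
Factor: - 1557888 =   -  2^7*3^1*4057^1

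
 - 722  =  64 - 786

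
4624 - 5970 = -1346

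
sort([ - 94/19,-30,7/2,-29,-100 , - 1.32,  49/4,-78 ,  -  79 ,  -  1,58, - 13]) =[ - 100, - 79, - 78,-30, - 29, - 13,-94/19,-1.32, - 1 , 7/2, 49/4, 58]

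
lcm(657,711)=51903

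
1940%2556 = 1940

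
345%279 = 66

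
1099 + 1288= 2387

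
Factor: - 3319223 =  - 571^1 * 5813^1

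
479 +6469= 6948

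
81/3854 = 81/3854 = 0.02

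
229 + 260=489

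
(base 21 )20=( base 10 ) 42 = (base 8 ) 52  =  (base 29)1D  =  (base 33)19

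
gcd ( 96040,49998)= 2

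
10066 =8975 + 1091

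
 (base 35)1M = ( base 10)57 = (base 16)39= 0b111001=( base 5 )212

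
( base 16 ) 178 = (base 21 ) HJ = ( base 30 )cg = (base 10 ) 376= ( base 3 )111221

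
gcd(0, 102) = 102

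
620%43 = 18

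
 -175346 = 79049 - 254395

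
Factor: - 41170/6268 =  - 2^( - 1)*5^1*23^1*179^1*1567^ ( - 1 )=-  20585/3134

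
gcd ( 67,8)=1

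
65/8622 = 65/8622  =  0.01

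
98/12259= 98/12259 = 0.01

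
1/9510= 1/9510 = 0.00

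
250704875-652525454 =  - 401820579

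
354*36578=12948612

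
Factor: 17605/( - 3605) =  - 503/103 = - 103^( - 1 )*503^1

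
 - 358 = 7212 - 7570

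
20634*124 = 2558616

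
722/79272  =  361/39636 = 0.01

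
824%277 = 270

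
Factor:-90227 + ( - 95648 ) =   -  5^3 * 1487^1 = -185875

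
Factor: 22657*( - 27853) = - 631065421 = - 7^1*23^1*139^1*163^1* 173^1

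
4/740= 1/185 = 0.01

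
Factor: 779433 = 3^1*17^2*29^1* 31^1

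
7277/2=7277/2 = 3638.50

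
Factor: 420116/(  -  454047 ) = - 2^2*3^( - 1)*11^(-1)*127^1 *827^1*13759^ ( - 1)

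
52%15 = 7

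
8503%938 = 61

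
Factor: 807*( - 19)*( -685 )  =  10503105= 3^1*5^1 * 19^1*137^1 * 269^1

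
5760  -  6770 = -1010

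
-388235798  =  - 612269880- - 224034082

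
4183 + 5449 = 9632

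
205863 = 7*29409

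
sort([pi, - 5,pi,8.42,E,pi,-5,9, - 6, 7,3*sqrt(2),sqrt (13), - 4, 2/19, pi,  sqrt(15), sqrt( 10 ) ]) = [ - 6, - 5 , - 5, - 4 , 2/19,E,pi,pi , pi,pi,sqrt(10 ) , sqrt( 13 ),  sqrt(15 ),3*sqrt(2 ), 7,8.42,9]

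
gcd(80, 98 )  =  2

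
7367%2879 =1609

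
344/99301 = 344/99301 = 0.00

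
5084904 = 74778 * 68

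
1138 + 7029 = 8167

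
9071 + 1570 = 10641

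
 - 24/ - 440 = 3/55 = 0.05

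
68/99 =68/99 = 0.69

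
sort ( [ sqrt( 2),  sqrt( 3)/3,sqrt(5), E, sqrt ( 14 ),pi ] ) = [sqrt (3)/3,sqrt(2),  sqrt( 5),E, pi, sqrt( 14)]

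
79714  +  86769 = 166483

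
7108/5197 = 7108/5197  =  1.37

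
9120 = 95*96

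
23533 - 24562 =-1029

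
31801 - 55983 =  - 24182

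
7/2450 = 1/350 = 0.00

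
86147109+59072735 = 145219844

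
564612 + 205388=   770000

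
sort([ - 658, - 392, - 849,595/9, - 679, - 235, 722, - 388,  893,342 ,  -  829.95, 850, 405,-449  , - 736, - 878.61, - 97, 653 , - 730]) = [ - 878.61,-849, - 829.95, - 736, - 730, - 679,-658, - 449, - 392, - 388, - 235 , - 97,595/9, 342,  405, 653, 722,850, 893 ] 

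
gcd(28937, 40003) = 1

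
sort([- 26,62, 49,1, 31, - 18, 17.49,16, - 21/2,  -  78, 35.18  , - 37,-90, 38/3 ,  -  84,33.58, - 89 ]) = [ - 90, - 89, - 84, - 78, - 37, - 26, - 18, - 21/2, 1,38/3, 16,17.49,31,33.58,35.18, 49,62 ] 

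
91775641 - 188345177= - 96569536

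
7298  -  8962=-1664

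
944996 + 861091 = 1806087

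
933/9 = 311/3  =  103.67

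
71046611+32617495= 103664106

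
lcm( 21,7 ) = 21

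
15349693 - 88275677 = - 72925984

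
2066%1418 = 648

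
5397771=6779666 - 1381895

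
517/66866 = 517/66866 = 0.01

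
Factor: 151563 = 3^1 * 19^1*2659^1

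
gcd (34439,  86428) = 1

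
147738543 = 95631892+52106651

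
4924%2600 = 2324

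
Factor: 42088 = 2^3 * 5261^1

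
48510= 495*98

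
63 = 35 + 28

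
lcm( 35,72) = 2520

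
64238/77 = 834 + 20/77 = 834.26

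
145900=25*5836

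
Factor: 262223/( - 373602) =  - 2^( -1 ) * 3^(-1 )*13^1*23^1*71^ ( - 1) = - 299/426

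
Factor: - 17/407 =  - 11^( - 1) * 17^1*37^( - 1 )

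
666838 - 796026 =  - 129188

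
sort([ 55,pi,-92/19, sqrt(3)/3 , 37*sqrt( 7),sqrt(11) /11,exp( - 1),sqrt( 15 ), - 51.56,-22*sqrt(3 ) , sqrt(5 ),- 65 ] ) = [ - 65, - 51.56, - 22* sqrt (3 ), - 92/19, sqrt( 11) /11,exp( -1), sqrt(3) /3, sqrt( 5),pi , sqrt ( 15 ) , 55  ,  37 * sqrt(7)]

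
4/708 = 1/177= 0.01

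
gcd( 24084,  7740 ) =36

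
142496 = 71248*2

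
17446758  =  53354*327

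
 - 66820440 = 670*(  -  99732) 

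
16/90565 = 16/90565 = 0.00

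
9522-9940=-418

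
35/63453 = 35/63453 = 0.00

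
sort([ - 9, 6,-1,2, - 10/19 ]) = [ - 9, - 1, - 10/19,2,6]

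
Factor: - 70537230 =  - 2^1*3^4*5^1 * 87083^1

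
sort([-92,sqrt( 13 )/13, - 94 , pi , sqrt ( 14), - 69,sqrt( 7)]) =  [-94 , - 92, - 69 , sqrt( 13)/13, sqrt (7),pi, sqrt(14)]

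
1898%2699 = 1898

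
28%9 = 1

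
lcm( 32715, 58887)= 294435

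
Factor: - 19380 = - 2^2 * 3^1*5^1 * 17^1 * 19^1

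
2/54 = 1/27=0.04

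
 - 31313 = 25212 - 56525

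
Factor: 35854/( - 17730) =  - 3^( - 2 )*5^(-1)*7^1*13^1 = - 91/45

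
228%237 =228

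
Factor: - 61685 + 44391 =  - 2^1  *  8647^1 = -17294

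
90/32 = 2 + 13/16 =2.81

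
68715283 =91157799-22442516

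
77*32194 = 2478938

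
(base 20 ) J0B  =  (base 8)16673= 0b1110110111011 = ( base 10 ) 7611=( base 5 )220421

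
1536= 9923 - 8387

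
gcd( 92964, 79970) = 2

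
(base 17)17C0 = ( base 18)140C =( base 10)7140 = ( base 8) 15744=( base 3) 100210110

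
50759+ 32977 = 83736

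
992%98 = 12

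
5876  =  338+5538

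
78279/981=79 + 260/327=79.80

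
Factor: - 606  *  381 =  - 230886 = - 2^1*3^2*101^1 * 127^1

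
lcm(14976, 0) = 0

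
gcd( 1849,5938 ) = 1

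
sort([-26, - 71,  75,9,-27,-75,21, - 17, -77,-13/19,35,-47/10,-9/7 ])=[- 77,-75,-71, - 27 , - 26,  -  17,  -  47/10,-9/7,-13/19,  9,21,35, 75 ]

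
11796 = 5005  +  6791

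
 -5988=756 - 6744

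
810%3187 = 810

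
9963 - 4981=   4982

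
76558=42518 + 34040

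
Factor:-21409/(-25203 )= 79/93 =3^( - 1) *31^ (  -  1)*79^1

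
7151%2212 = 515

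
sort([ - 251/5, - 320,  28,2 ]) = [ - 320,- 251/5,  2,  28] 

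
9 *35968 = 323712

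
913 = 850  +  63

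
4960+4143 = 9103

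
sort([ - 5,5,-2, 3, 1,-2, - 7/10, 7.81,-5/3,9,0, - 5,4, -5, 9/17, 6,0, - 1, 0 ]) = [-5, - 5, - 5, - 2, - 2, - 5/3,- 1 , - 7/10 , 0,0,0,9/17,1,3,4,5,6, 7.81, 9 ] 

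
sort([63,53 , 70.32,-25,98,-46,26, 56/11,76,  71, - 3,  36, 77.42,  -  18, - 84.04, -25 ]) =[ - 84.04, - 46, - 25, - 25, - 18,-3,56/11,26,36,53,63,70.32, 71,76,77.42,98] 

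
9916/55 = 180 + 16/55 = 180.29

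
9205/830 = 11 + 15/166  =  11.09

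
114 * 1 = 114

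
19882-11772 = 8110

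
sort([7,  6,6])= [ 6,  6,7]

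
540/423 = 60/47=1.28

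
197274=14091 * 14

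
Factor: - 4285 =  - 5^1*857^1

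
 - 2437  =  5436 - 7873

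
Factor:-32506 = -2^1*16253^1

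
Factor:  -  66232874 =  - 2^1*761^1*43517^1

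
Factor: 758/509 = 2^1*379^1*509^( - 1)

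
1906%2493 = 1906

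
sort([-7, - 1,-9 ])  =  [-9,-7, - 1] 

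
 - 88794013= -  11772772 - 77021241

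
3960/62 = 63 + 27/31 = 63.87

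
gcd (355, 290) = 5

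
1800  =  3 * 600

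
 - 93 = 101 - 194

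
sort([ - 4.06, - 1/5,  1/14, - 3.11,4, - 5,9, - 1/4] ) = [-5, - 4.06, - 3.11 , - 1/4, - 1/5,1/14,  4,9 ]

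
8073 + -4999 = 3074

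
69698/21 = 69698/21 = 3318.95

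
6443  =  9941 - 3498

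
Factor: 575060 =2^2 * 5^1 * 28753^1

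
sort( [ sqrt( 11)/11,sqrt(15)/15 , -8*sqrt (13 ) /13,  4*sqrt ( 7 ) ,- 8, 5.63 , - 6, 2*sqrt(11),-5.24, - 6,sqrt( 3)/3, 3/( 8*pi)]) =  [-8,-6, - 6 ,- 5.24,- 8*sqrt( 13)/13 , 3/(8 *pi), sqrt( 15)/15, sqrt (11)/11,sqrt(3 )/3, 5.63,2*sqrt ( 11 ),4*sqrt( 7) ] 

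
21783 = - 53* (-411)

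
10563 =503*21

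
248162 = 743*334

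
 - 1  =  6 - 7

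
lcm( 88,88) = 88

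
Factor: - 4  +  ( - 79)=-83^1 = - 83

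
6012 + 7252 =13264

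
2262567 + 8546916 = 10809483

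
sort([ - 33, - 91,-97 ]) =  [ - 97, - 91, - 33 ]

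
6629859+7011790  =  13641649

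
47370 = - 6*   (-7895)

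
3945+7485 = 11430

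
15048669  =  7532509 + 7516160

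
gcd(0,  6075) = 6075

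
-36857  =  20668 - 57525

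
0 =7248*0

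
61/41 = 61/41 = 1.49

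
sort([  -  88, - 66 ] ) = [-88,  -  66]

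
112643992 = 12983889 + 99660103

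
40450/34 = 1189 + 12/17 = 1189.71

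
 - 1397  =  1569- 2966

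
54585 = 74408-19823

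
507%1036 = 507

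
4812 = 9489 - 4677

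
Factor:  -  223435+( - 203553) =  - 2^2 * 106747^1 = - 426988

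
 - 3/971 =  - 1+ 968/971 = - 0.00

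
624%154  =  8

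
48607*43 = 2090101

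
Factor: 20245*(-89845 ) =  - 5^2*7^1*17^1*151^1 * 4049^1=-1818912025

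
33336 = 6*5556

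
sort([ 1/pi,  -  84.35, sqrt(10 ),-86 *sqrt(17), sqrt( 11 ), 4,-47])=[ - 86*sqrt( 17), - 84.35, - 47,1/pi, sqrt(10), sqrt(11),  4]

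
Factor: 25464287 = 25464287^1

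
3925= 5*785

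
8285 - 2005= 6280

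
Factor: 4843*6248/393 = 2^3*3^( - 1)*11^1 * 29^1*71^1*131^ ( - 1)*167^1=30259064/393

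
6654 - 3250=3404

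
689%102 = 77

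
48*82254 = 3948192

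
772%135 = 97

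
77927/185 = 421 + 42/185 = 421.23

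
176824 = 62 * 2852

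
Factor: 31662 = 2^1 * 3^2*1759^1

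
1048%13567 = 1048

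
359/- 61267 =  -1+60908/61267 = - 0.01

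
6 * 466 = 2796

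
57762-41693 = 16069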